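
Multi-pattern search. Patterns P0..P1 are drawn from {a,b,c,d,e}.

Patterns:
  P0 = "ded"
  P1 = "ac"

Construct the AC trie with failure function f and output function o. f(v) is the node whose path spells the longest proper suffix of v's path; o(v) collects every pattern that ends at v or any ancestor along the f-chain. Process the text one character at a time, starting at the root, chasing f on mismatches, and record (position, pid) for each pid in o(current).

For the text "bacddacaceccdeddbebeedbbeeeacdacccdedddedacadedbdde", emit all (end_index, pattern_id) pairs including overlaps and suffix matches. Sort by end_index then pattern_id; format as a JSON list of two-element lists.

Construct AC machine:
Trie (insert patterns):
  n0 'ε': a→4 d→1
  n1 'd': e→2
  n2 'de': d→3
  n3 'ded': ·  [P0 ends]
  n4 'a': c→5
  n5 'ac': ·  [P1 ends]

BFS fail/out derivation:
  fail(1) 'd': from fail(0)=0 chase 'd': 0 ⇒ 0;  out=∅∪out(0)=∅
  fail(4) 'a': from fail(0)=0 chase 'a': 0 ⇒ 0;  out=∅∪out(0)=∅
  fail(2) 'de': from fail(1)=0 chase 'e': 0 ⇒ 0;  out=∅∪out(0)=∅
  fail(5) 'ac': from fail(4)=0 chase 'c': 0 ⇒ 0;  out={1}∪out(0)={1}
  fail(3) 'ded': from fail(2)=0 chase 'd': 0 ⇒ 1;  out={0}∪out(1)={0}

Scan:
i=0 'b': node 0→0
i=1 'a': node 0→4
i=2 'c': node 4→5  → match P1@[1:2]
i=3 'd': node 5→1 ·f
i=4 'd': node 1→1 ·f
i=5 'a': node 1→4 ·f
i=6 'c': node 4→5  → match P1@[5:6]
i=7 'a': node 5→4 ·f
i=8 'c': node 4→5  → match P1@[7:8]
i=9 'e': node 5→0 ·f
i=10 'c': node 0→0
i=11 'c': node 0→0
i=12 'd': node 0→1
i=13 'e': node 1→2
i=14 'd': node 2→3  → match P0@[12:14]
i=15 'd': node 3→1 ·f
i=16 'b': node 1→0 ·f
i=17 'e': node 0→0
i=18 'b': node 0→0
i=19 'e': node 0→0
i=20 'e': node 0→0
i=21 'd': node 0→1
i=22 'b': node 1→0 ·f
i=23 'b': node 0→0
i=24 'e': node 0→0
i=25 'e': node 0→0
i=26 'e': node 0→0
i=27 'a': node 0→4
i=28 'c': node 4→5  → match P1@[27:28]
i=29 'd': node 5→1 ·f
i=30 'a': node 1→4 ·f
i=31 'c': node 4→5  → match P1@[30:31]
i=32 'c': node 5→0 ·f
i=33 'c': node 0→0
i=34 'd': node 0→1
i=35 'e': node 1→2
i=36 'd': node 2→3  → match P0@[34:36]
i=37 'd': node 3→1 ·f
i=38 'd': node 1→1 ·f
i=39 'e': node 1→2
i=40 'd': node 2→3  → match P0@[38:40]
i=41 'a': node 3→4 ·f
i=42 'c': node 4→5  → match P1@[41:42]
i=43 'a': node 5→4 ·f
i=44 'd': node 4→1 ·f
i=45 'e': node 1→2
i=46 'd': node 2→3  → match P0@[44:46]
i=47 'b': node 3→0 ·f
i=48 'd': node 0→1
i=49 'd': node 1→1 ·f
i=50 'e': node 1→2

Result: [[2,1],[6,1],[8,1],[14,0],[28,1],[31,1],[36,0],[40,0],[42,1],[46,0]]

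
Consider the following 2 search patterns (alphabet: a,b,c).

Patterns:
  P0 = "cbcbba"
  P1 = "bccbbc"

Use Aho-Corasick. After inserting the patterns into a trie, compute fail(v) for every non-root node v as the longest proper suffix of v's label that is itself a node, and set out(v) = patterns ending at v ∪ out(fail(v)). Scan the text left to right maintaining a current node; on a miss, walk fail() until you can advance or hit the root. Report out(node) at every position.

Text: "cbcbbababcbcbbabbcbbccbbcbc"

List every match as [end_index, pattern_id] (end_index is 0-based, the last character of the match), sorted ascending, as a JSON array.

Build:
Trie (insert patterns):
  0='ε' goto b→7 c→1
  1='c' goto b→2
  2='cb' goto c→3
  3='cbc' goto b→4
  4='cbcb' goto b→5
  5='cbcbb' goto a→6
  6='cbcbba' goto ·  ←P0
  7='b' goto c→8
  8='bc' goto c→9
  9='bcc' goto b→10
  10='bccb' goto b→11
  11='bccbb' goto c→12
  12='bccbbc' goto ·  ←P1

Failure links (BFS by depth):
  n1('c'): parent n0 fail=0; on 'c' 0 → fail=0;  out ∅∪∅=∅
  n7('b'): parent n0 fail=0; on 'b' 0 → fail=0;  out ∅∪∅=∅
  n2('cb'): parent n1 fail=0; on 'b' 0 → fail=7;  out ∅∪∅=∅
  n8('bc'): parent n7 fail=0; on 'c' 0 → fail=1;  out ∅∪∅=∅
  n3('cbc'): parent n2 fail=7; on 'c' 7 → fail=8;  out ∅∪∅=∅
  n9('bcc'): parent n8 fail=1; on 'c' 1→0 → fail=1;  out ∅∪∅=∅
  n4('cbcb'): parent n3 fail=8; on 'b' 8→1 → fail=2;  out ∅∪∅=∅
  n10('bccb'): parent n9 fail=1; on 'b' 1 → fail=2;  out ∅∪∅=∅
  n5('cbcbb'): parent n4 fail=2; on 'b' 2→7→0 → fail=7;  out ∅∪∅=∅
  n11('bccbb'): parent n10 fail=2; on 'b' 2→7→0 → fail=7;  out ∅∪∅=∅
  n6('cbcbba'): parent n5 fail=7; on 'a' 7→0 → fail=0;  out {0}∪∅={0}
  n12('bccbbc'): parent n11 fail=7; on 'c' 7 → fail=8;  out {1}∪∅={1}

Run:
[0] read 'c'  n0⇒n1
[1] read 'b'  n1⇒n2
[2] read 'c'  n2⇒n3
[3] read 'b'  n3⇒n4
[4] read 'b'  n4⇒n5
[5] read 'a'  n5⇒n6  → match P0@[0:5]
[6] read 'b'  n6⇒n7 ·f
[7] read 'a'  n7⇒n0 ·f
[8] read 'b'  n0⇒n7
[9] read 'c'  n7⇒n8
[10] read 'b'  n8⇒n2 ·f
[11] read 'c'  n2⇒n3
[12] read 'b'  n3⇒n4
[13] read 'b'  n4⇒n5
[14] read 'a'  n5⇒n6  → match P0@[9:14]
[15] read 'b'  n6⇒n7 ·f
[16] read 'b'  n7⇒n7 ·f
[17] read 'c'  n7⇒n8
[18] read 'b'  n8⇒n2 ·f
[19] read 'b'  n2⇒n7 ·f
[20] read 'c'  n7⇒n8
[21] read 'c'  n8⇒n9
[22] read 'b'  n9⇒n10
[23] read 'b'  n10⇒n11
[24] read 'c'  n11⇒n12  → match P1@[19:24]
[25] read 'b'  n12⇒n2 ·f
[26] read 'c'  n2⇒n3

All matches (sorted): [[5,0],[14,0],[24,1]]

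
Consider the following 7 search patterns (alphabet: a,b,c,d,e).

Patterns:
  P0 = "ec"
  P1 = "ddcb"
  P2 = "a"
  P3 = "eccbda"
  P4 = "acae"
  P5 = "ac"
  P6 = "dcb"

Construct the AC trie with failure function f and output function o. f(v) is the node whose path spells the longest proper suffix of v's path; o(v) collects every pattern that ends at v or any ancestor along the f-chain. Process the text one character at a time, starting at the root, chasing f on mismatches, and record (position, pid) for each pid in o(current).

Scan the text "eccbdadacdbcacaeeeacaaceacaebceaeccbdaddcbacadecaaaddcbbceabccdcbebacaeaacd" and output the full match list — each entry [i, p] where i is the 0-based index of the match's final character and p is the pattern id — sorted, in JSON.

Construct AC machine:
Trie nodes:
  n0 'ε': a→7 d→3 e→1
  n1 'e': c→2
  n2 'ec': c→8  [P0 ends]
  n3 'd': c→15 d→4
  n4 'dd': c→5
  n5 'ddc': b→6
  n6 'ddcb': ·  [P1 ends]
  n7 'a': c→12  [P2 ends]
  n8 'ecc': b→9
  n9 'eccb': d→10
  n10 'eccbd': a→11
  n11 'eccbda': ·  [P3 ends]
  n12 'ac': a→13  [P5 ends]
  n13 'aca': e→14
  n14 'acae': ·  [P4 ends]
  n15 'dc': b→16
  n16 'dcb': ·  [P6 ends]

Failure links (BFS by depth):
  n1('e'): parent n0 fail=0; on 'e' 0 → fail=0;  out ∅∪∅=∅
  n3('d'): parent n0 fail=0; on 'd' 0 → fail=0;  out ∅∪∅=∅
  n7('a'): parent n0 fail=0; on 'a' 0 → fail=0;  out {2}∪∅={2}
  n2('ec'): parent n1 fail=0; on 'c' 0 → fail=0;  out {0}∪∅={0}
  n4('dd'): parent n3 fail=0; on 'd' 0 → fail=3;  out ∅∪∅=∅
  n12('ac'): parent n7 fail=0; on 'c' 0 → fail=0;  out {5}∪∅={5}
  n15('dc'): parent n3 fail=0; on 'c' 0 → fail=0;  out ∅∪∅=∅
  n5('ddc'): parent n4 fail=3; on 'c' 3 → fail=15;  out ∅∪∅=∅
  n8('ecc'): parent n2 fail=0; on 'c' 0 → fail=0;  out ∅∪∅=∅
  n13('aca'): parent n12 fail=0; on 'a' 0 → fail=7;  out ∅∪{2}={2}
  n16('dcb'): parent n15 fail=0; on 'b' 0 → fail=0;  out {6}∪∅={6}
  n6('ddcb'): parent n5 fail=15; on 'b' 15 → fail=16;  out {1}∪{6}={1,6}
  n9('eccb'): parent n8 fail=0; on 'b' 0 → fail=0;  out ∅∪∅=∅
  n14('acae'): parent n13 fail=7; on 'e' 7→0 → fail=1;  out {4}∪∅={4}
  n10('eccbd'): parent n9 fail=0; on 'd' 0 → fail=3;  out ∅∪∅=∅
  n11('eccbda'): parent n10 fail=3; on 'a' 3→0 → fail=7;  out {3}∪{2}={2,3}

Run:
[0] read 'e'  n0⇒n1
[1] read 'c'  n1⇒n2  → match P0@[0:1]
[2] read 'c'  n2⇒n8
[3] read 'b'  n8⇒n9
[4] read 'd'  n9⇒n10
[5] read 'a'  n10⇒n11  → match P2@[5:5],P3@[0:5]
[6] read 'd'  n11⇒n3 (fail-walked)
[7] read 'a'  n3⇒n7 (fail-walked)  → match P2@[7:7]
[8] read 'c'  n7⇒n12  → match P5@[7:8]
[9] read 'd'  n12⇒n3 (fail-walked)
[10] read 'b'  n3⇒n0 (fail-walked)
[11] read 'c'  n0⇒n0
[12] read 'a'  n0⇒n7  → match P2@[12:12]
[13] read 'c'  n7⇒n12  → match P5@[12:13]
[14] read 'a'  n12⇒n13  → match P2@[14:14]
[15] read 'e'  n13⇒n14  → match P4@[12:15]
[16] read 'e'  n14⇒n1 (fail-walked)
[17] read 'e'  n1⇒n1 (fail-walked)
[18] read 'a'  n1⇒n7 (fail-walked)  → match P2@[18:18]
[19] read 'c'  n7⇒n12  → match P5@[18:19]
[20] read 'a'  n12⇒n13  → match P2@[20:20]
[21] read 'a'  n13⇒n7 (fail-walked)  → match P2@[21:21]
[22] read 'c'  n7⇒n12  → match P5@[21:22]
[23] read 'e'  n12⇒n1 (fail-walked)
[24] read 'a'  n1⇒n7 (fail-walked)  → match P2@[24:24]
[25] read 'c'  n7⇒n12  → match P5@[24:25]
[26] read 'a'  n12⇒n13  → match P2@[26:26]
[27] read 'e'  n13⇒n14  → match P4@[24:27]
[28] read 'b'  n14⇒n0 (fail-walked)
[29] read 'c'  n0⇒n0
[30] read 'e'  n0⇒n1
[31] read 'a'  n1⇒n7 (fail-walked)  → match P2@[31:31]
[32] read 'e'  n7⇒n1 (fail-walked)
[33] read 'c'  n1⇒n2  → match P0@[32:33]
[34] read 'c'  n2⇒n8
[35] read 'b'  n8⇒n9
[36] read 'd'  n9⇒n10
[37] read 'a'  n10⇒n11  → match P2@[37:37],P3@[32:37]
[38] read 'd'  n11⇒n3 (fail-walked)
[39] read 'd'  n3⇒n4
[40] read 'c'  n4⇒n5
[41] read 'b'  n5⇒n6  → match P1@[38:41],P6@[39:41]
[42] read 'a'  n6⇒n7 (fail-walked)  → match P2@[42:42]
[43] read 'c'  n7⇒n12  → match P5@[42:43]
[44] read 'a'  n12⇒n13  → match P2@[44:44]
[45] read 'd'  n13⇒n3 (fail-walked)
[46] read 'e'  n3⇒n1 (fail-walked)
[47] read 'c'  n1⇒n2  → match P0@[46:47]
[48] read 'a'  n2⇒n7 (fail-walked)  → match P2@[48:48]
[49] read 'a'  n7⇒n7 (fail-walked)  → match P2@[49:49]
[50] read 'a'  n7⇒n7 (fail-walked)  → match P2@[50:50]
[51] read 'd'  n7⇒n3 (fail-walked)
[52] read 'd'  n3⇒n4
[53] read 'c'  n4⇒n5
[54] read 'b'  n5⇒n6  → match P1@[51:54],P6@[52:54]
[55] read 'b'  n6⇒n0 (fail-walked)
[56] read 'c'  n0⇒n0
[57] read 'e'  n0⇒n1
[58] read 'a'  n1⇒n7 (fail-walked)  → match P2@[58:58]
[59] read 'b'  n7⇒n0 (fail-walked)
[60] read 'c'  n0⇒n0
[61] read 'c'  n0⇒n0
[62] read 'd'  n0⇒n3
[63] read 'c'  n3⇒n15
[64] read 'b'  n15⇒n16  → match P6@[62:64]
[65] read 'e'  n16⇒n1 (fail-walked)
[66] read 'b'  n1⇒n0 (fail-walked)
[67] read 'a'  n0⇒n7  → match P2@[67:67]
[68] read 'c'  n7⇒n12  → match P5@[67:68]
[69] read 'a'  n12⇒n13  → match P2@[69:69]
[70] read 'e'  n13⇒n14  → match P4@[67:70]
[71] read 'a'  n14⇒n7 (fail-walked)  → match P2@[71:71]
[72] read 'a'  n7⇒n7 (fail-walked)  → match P2@[72:72]
[73] read 'c'  n7⇒n12  → match P5@[72:73]
[74] read 'd'  n12⇒n3 (fail-walked)

All matches (sorted): [[1,0],[5,2],[5,3],[7,2],[8,5],[12,2],[13,5],[14,2],[15,4],[18,2],[19,5],[20,2],[21,2],[22,5],[24,2],[25,5],[26,2],[27,4],[31,2],[33,0],[37,2],[37,3],[41,1],[41,6],[42,2],[43,5],[44,2],[47,0],[48,2],[49,2],[50,2],[54,1],[54,6],[58,2],[64,6],[67,2],[68,5],[69,2],[70,4],[71,2],[72,2],[73,5]]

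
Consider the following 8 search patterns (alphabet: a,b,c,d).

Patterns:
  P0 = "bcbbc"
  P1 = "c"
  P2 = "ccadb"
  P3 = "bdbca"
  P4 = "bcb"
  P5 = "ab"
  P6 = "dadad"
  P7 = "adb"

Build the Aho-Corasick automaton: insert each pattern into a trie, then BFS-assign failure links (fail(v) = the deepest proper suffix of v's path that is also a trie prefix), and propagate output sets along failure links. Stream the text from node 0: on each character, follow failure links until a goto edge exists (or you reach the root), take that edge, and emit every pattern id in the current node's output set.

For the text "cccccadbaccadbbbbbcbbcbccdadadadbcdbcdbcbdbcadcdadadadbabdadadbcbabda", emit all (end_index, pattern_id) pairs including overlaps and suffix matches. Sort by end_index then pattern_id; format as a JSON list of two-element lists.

Build automaton:
Trie nodes:
  0='ε' goto a→15 b→1 c→6 d→17
  1='b' goto c→2 d→11
  2='bc' goto b→3
  3='bcb' goto b→4  [P4 ends]
  4='bcbb' goto c→5
  5='bcbbc' goto ·  [P0 ends]
  6='c' goto c→7  [P1 ends]
  7='cc' goto a→8
  8='cca' goto d→9
  9='ccad' goto b→10
  10='ccadb' goto ·  [P2 ends]
  11='bd' goto b→12
  12='bdb' goto c→13
  13='bdbc' goto a→14
  14='bdbca' goto ·  [P3 ends]
  15='a' goto b→16 d→22
  16='ab' goto ·  [P5 ends]
  17='d' goto a→18
  18='da' goto d→19
  19='dad' goto a→20
  20='dada' goto d→21
  21='dadad' goto ·  [P6 ends]
  22='ad' goto b→23
  23='adb' goto ·  [P7 ends]

Failure links (BFS by depth):
  fail(1) 'b': from fail(0)=0 chase 'b': 0 ⇒ 0;  out=∅∪out(0)=∅
  fail(6) 'c': from fail(0)=0 chase 'c': 0 ⇒ 0;  out={1}∪out(0)={1}
  fail(15) 'a': from fail(0)=0 chase 'a': 0 ⇒ 0;  out=∅∪out(0)=∅
  fail(17) 'd': from fail(0)=0 chase 'd': 0 ⇒ 0;  out=∅∪out(0)=∅
  fail(2) 'bc': from fail(1)=0 chase 'c': 0 ⇒ 6;  out=∅∪out(6)={1}
  fail(7) 'cc': from fail(6)=0 chase 'c': 0 ⇒ 6;  out=∅∪out(6)={1}
  fail(11) 'bd': from fail(1)=0 chase 'd': 0 ⇒ 17;  out=∅∪out(17)=∅
  fail(16) 'ab': from fail(15)=0 chase 'b': 0 ⇒ 1;  out={5}∪out(1)={5}
  fail(18) 'da': from fail(17)=0 chase 'a': 0 ⇒ 15;  out=∅∪out(15)=∅
  fail(22) 'ad': from fail(15)=0 chase 'd': 0 ⇒ 17;  out=∅∪out(17)=∅
  fail(3) 'bcb': from fail(2)=6 chase 'b': 6→0 ⇒ 1;  out={4}∪out(1)={4}
  fail(8) 'cca': from fail(7)=6 chase 'a': 6→0 ⇒ 15;  out=∅∪out(15)=∅
  fail(12) 'bdb': from fail(11)=17 chase 'b': 17→0 ⇒ 1;  out=∅∪out(1)=∅
  fail(19) 'dad': from fail(18)=15 chase 'd': 15 ⇒ 22;  out=∅∪out(22)=∅
  fail(23) 'adb': from fail(22)=17 chase 'b': 17→0 ⇒ 1;  out={7}∪out(1)={7}
  fail(4) 'bcbb': from fail(3)=1 chase 'b': 1→0 ⇒ 1;  out=∅∪out(1)=∅
  fail(9) 'ccad': from fail(8)=15 chase 'd': 15 ⇒ 22;  out=∅∪out(22)=∅
  fail(13) 'bdbc': from fail(12)=1 chase 'c': 1 ⇒ 2;  out=∅∪out(2)={1}
  fail(20) 'dada': from fail(19)=22 chase 'a': 22→17 ⇒ 18;  out=∅∪out(18)=∅
  fail(5) 'bcbbc': from fail(4)=1 chase 'c': 1 ⇒ 2;  out={0}∪out(2)={0,1}
  fail(10) 'ccadb': from fail(9)=22 chase 'b': 22 ⇒ 23;  out={2}∪out(23)={2,7}
  fail(14) 'bdbca': from fail(13)=2 chase 'a': 2→6→0 ⇒ 15;  out={3}∪out(15)={3}
  fail(21) 'dadad': from fail(20)=18 chase 'd': 18 ⇒ 19;  out={6}∪out(19)={6}

Text stream:
pos 0 'c': at 6  emit P1@[0:0]
pos 1 'c': at 7  emit P1@[1:1]
pos 2 'c': at 7 (via fail)  emit P1@[2:2]
pos 3 'c': at 7 (via fail)  emit P1@[3:3]
pos 4 'c': at 7 (via fail)  emit P1@[4:4]
pos 5 'a': at 8
pos 6 'd': at 9
pos 7 'b': at 10  emit P2@[3:7],P7@[5:7]
pos 8 'a': at 15 (via fail)
pos 9 'c': at 6 (via fail)  emit P1@[9:9]
pos 10 'c': at 7  emit P1@[10:10]
pos 11 'a': at 8
pos 12 'd': at 9
pos 13 'b': at 10  emit P2@[9:13],P7@[11:13]
pos 14 'b': at 1 (via fail)
pos 15 'b': at 1 (via fail)
pos 16 'b': at 1 (via fail)
pos 17 'b': at 1 (via fail)
pos 18 'c': at 2  emit P1@[18:18]
pos 19 'b': at 3  emit P4@[17:19]
pos 20 'b': at 4
pos 21 'c': at 5  emit P0@[17:21],P1@[21:21]
pos 22 'b': at 3 (via fail)  emit P4@[20:22]
pos 23 'c': at 2 (via fail)  emit P1@[23:23]
pos 24 'c': at 7 (via fail)  emit P1@[24:24]
pos 25 'd': at 17 (via fail)
pos 26 'a': at 18
pos 27 'd': at 19
pos 28 'a': at 20
pos 29 'd': at 21  emit P6@[25:29]
pos 30 'a': at 20 (via fail)
pos 31 'd': at 21  emit P6@[27:31]
pos 32 'b': at 23 (via fail)  emit P7@[30:32]
pos 33 'c': at 2 (via fail)  emit P1@[33:33]
pos 34 'd': at 17 (via fail)
pos 35 'b': at 1 (via fail)
pos 36 'c': at 2  emit P1@[36:36]
pos 37 'd': at 17 (via fail)
pos 38 'b': at 1 (via fail)
pos 39 'c': at 2  emit P1@[39:39]
pos 40 'b': at 3  emit P4@[38:40]
pos 41 'd': at 11 (via fail)
pos 42 'b': at 12
pos 43 'c': at 13  emit P1@[43:43]
pos 44 'a': at 14  emit P3@[40:44]
pos 45 'd': at 22 (via fail)
pos 46 'c': at 6 (via fail)  emit P1@[46:46]
pos 47 'd': at 17 (via fail)
pos 48 'a': at 18
pos 49 'd': at 19
pos 50 'a': at 20
pos 51 'd': at 21  emit P6@[47:51]
pos 52 'a': at 20 (via fail)
pos 53 'd': at 21  emit P6@[49:53]
pos 54 'b': at 23 (via fail)  emit P7@[52:54]
pos 55 'a': at 15 (via fail)
pos 56 'b': at 16  emit P5@[55:56]
pos 57 'd': at 11 (via fail)
pos 58 'a': at 18 (via fail)
pos 59 'd': at 19
pos 60 'a': at 20
pos 61 'd': at 21  emit P6@[57:61]
pos 62 'b': at 23 (via fail)  emit P7@[60:62]
pos 63 'c': at 2 (via fail)  emit P1@[63:63]
pos 64 'b': at 3  emit P4@[62:64]
pos 65 'a': at 15 (via fail)
pos 66 'b': at 16  emit P5@[65:66]
pos 67 'd': at 11 (via fail)
pos 68 'a': at 18 (via fail)

All matches (sorted): [[0,1],[1,1],[2,1],[3,1],[4,1],[7,2],[7,7],[9,1],[10,1],[13,2],[13,7],[18,1],[19,4],[21,0],[21,1],[22,4],[23,1],[24,1],[29,6],[31,6],[32,7],[33,1],[36,1],[39,1],[40,4],[43,1],[44,3],[46,1],[51,6],[53,6],[54,7],[56,5],[61,6],[62,7],[63,1],[64,4],[66,5]]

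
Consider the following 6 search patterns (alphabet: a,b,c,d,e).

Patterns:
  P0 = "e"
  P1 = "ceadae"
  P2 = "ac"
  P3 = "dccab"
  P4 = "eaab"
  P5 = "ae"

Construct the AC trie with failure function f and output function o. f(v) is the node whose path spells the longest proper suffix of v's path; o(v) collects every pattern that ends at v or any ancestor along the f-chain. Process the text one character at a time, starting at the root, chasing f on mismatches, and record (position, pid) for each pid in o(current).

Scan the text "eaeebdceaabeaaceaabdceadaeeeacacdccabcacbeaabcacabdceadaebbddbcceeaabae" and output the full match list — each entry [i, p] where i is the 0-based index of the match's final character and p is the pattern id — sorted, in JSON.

Build automaton:
Trie (insert patterns):
  n0 'ε': a→8 c→2 d→10 e→1
  n1 'e': a→15  [P0 ends]
  n2 'c': e→3
  n3 'ce': a→4
  n4 'cea': d→5
  n5 'cead': a→6
  n6 'ceada': e→7
  n7 'ceadae': ·  [P1 ends]
  n8 'a': c→9 e→18
  n9 'ac': ·  [P2 ends]
  n10 'd': c→11
  n11 'dc': c→12
  n12 'dcc': a→13
  n13 'dcca': b→14
  n14 'dccab': ·  [P3 ends]
  n15 'ea': a→16
  n16 'eaa': b→17
  n17 'eaab': ·  [P4 ends]
  n18 'ae': ·  [P5 ends]

Failure links (BFS by depth):
  fail(1) 'e': from fail(0)=0 chase 'e': 0 ⇒ 0;  out={0}∪out(0)={0}
  fail(2) 'c': from fail(0)=0 chase 'c': 0 ⇒ 0;  out=∅∪out(0)=∅
  fail(8) 'a': from fail(0)=0 chase 'a': 0 ⇒ 0;  out=∅∪out(0)=∅
  fail(10) 'd': from fail(0)=0 chase 'd': 0 ⇒ 0;  out=∅∪out(0)=∅
  fail(3) 'ce': from fail(2)=0 chase 'e': 0 ⇒ 1;  out=∅∪out(1)={0}
  fail(9) 'ac': from fail(8)=0 chase 'c': 0 ⇒ 2;  out={2}∪out(2)={2}
  fail(11) 'dc': from fail(10)=0 chase 'c': 0 ⇒ 2;  out=∅∪out(2)=∅
  fail(15) 'ea': from fail(1)=0 chase 'a': 0 ⇒ 8;  out=∅∪out(8)=∅
  fail(18) 'ae': from fail(8)=0 chase 'e': 0 ⇒ 1;  out={5}∪out(1)={0,5}
  fail(4) 'cea': from fail(3)=1 chase 'a': 1 ⇒ 15;  out=∅∪out(15)=∅
  fail(12) 'dcc': from fail(11)=2 chase 'c': 2→0 ⇒ 2;  out=∅∪out(2)=∅
  fail(16) 'eaa': from fail(15)=8 chase 'a': 8→0 ⇒ 8;  out=∅∪out(8)=∅
  fail(5) 'cead': from fail(4)=15 chase 'd': 15→8→0 ⇒ 10;  out=∅∪out(10)=∅
  fail(13) 'dcca': from fail(12)=2 chase 'a': 2→0 ⇒ 8;  out=∅∪out(8)=∅
  fail(17) 'eaab': from fail(16)=8 chase 'b': 8→0 ⇒ 0;  out={4}∪out(0)={4}
  fail(6) 'ceada': from fail(5)=10 chase 'a': 10→0 ⇒ 8;  out=∅∪out(8)=∅
  fail(14) 'dccab': from fail(13)=8 chase 'b': 8→0 ⇒ 0;  out={3}∪out(0)={3}
  fail(7) 'ceadae': from fail(6)=8 chase 'e': 8 ⇒ 18;  out={1}∪out(18)={0,1,5}

Scan:
i=0 'e': node 0→1  ** P0@[0:0]
i=1 'a': node 1→15
i=2 'e': node 15→18 ·f  ** P0@[2:2],P5@[1:2]
i=3 'e': node 18→1 ·f  ** P0@[3:3]
i=4 'b': node 1→0 ·f
i=5 'd': node 0→10
i=6 'c': node 10→11
i=7 'e': node 11→3 ·f  ** P0@[7:7]
i=8 'a': node 3→4
i=9 'a': node 4→16 ·f
i=10 'b': node 16→17  ** P4@[7:10]
i=11 'e': node 17→1 ·f  ** P0@[11:11]
i=12 'a': node 1→15
i=13 'a': node 15→16
i=14 'c': node 16→9 ·f  ** P2@[13:14]
i=15 'e': node 9→3 ·f  ** P0@[15:15]
i=16 'a': node 3→4
i=17 'a': node 4→16 ·f
i=18 'b': node 16→17  ** P4@[15:18]
i=19 'd': node 17→10 ·f
i=20 'c': node 10→11
i=21 'e': node 11→3 ·f  ** P0@[21:21]
i=22 'a': node 3→4
i=23 'd': node 4→5
i=24 'a': node 5→6
i=25 'e': node 6→7  ** P0@[25:25],P1@[20:25],P5@[24:25]
i=26 'e': node 7→1 ·f  ** P0@[26:26]
i=27 'e': node 1→1 ·f  ** P0@[27:27]
i=28 'a': node 1→15
i=29 'c': node 15→9 ·f  ** P2@[28:29]
i=30 'a': node 9→8 ·f
i=31 'c': node 8→9  ** P2@[30:31]
i=32 'd': node 9→10 ·f
i=33 'c': node 10→11
i=34 'c': node 11→12
i=35 'a': node 12→13
i=36 'b': node 13→14  ** P3@[32:36]
i=37 'c': node 14→2 ·f
i=38 'a': node 2→8 ·f
i=39 'c': node 8→9  ** P2@[38:39]
i=40 'b': node 9→0 ·f
i=41 'e': node 0→1  ** P0@[41:41]
i=42 'a': node 1→15
i=43 'a': node 15→16
i=44 'b': node 16→17  ** P4@[41:44]
i=45 'c': node 17→2 ·f
i=46 'a': node 2→8 ·f
i=47 'c': node 8→9  ** P2@[46:47]
i=48 'a': node 9→8 ·f
i=49 'b': node 8→0 ·f
i=50 'd': node 0→10
i=51 'c': node 10→11
i=52 'e': node 11→3 ·f  ** P0@[52:52]
i=53 'a': node 3→4
i=54 'd': node 4→5
i=55 'a': node 5→6
i=56 'e': node 6→7  ** P0@[56:56],P1@[51:56],P5@[55:56]
i=57 'b': node 7→0 ·f
i=58 'b': node 0→0
i=59 'd': node 0→10
i=60 'd': node 10→10 ·f
i=61 'b': node 10→0 ·f
i=62 'c': node 0→2
i=63 'c': node 2→2 ·f
i=64 'e': node 2→3  ** P0@[64:64]
i=65 'e': node 3→1 ·f  ** P0@[65:65]
i=66 'a': node 1→15
i=67 'a': node 15→16
i=68 'b': node 16→17  ** P4@[65:68]
i=69 'a': node 17→8 ·f
i=70 'e': node 8→18  ** P0@[70:70],P5@[69:70]

Matches: [[0,0],[2,0],[2,5],[3,0],[7,0],[10,4],[11,0],[14,2],[15,0],[18,4],[21,0],[25,0],[25,1],[25,5],[26,0],[27,0],[29,2],[31,2],[36,3],[39,2],[41,0],[44,4],[47,2],[52,0],[56,0],[56,1],[56,5],[64,0],[65,0],[68,4],[70,0],[70,5]]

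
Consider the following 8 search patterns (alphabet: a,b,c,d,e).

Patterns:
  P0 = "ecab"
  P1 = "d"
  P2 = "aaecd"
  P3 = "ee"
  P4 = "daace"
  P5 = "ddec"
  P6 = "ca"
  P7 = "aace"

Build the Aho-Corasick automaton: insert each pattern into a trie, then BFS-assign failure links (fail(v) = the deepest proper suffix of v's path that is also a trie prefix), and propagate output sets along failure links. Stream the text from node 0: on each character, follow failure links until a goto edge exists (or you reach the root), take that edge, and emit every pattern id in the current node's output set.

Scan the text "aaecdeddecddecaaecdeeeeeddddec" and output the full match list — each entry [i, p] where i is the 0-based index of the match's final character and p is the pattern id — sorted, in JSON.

Build automaton:
Trie nodes:
  0='ε' goto a→6 c→19 d→5 e→1
  1='e' goto c→2 e→11
  2='ec' goto a→3
  3='eca' goto b→4
  4='ecab' goto ·  [P0 ends]
  5='d' goto a→12 d→16  [P1 ends]
  6='a' goto a→7
  7='aa' goto c→21 e→8
  8='aae' goto c→9
  9='aaec' goto d→10
  10='aaecd' goto ·  [P2 ends]
  11='ee' goto ·  [P3 ends]
  12='da' goto a→13
  13='daa' goto c→14
  14='daac' goto e→15
  15='daace' goto ·  [P4 ends]
  16='dd' goto e→17
  17='dde' goto c→18
  18='ddec' goto ·  [P5 ends]
  19='c' goto a→20
  20='ca' goto ·  [P6 ends]
  21='aac' goto e→22
  22='aace' goto ·  [P7 ends]

BFS fail/out derivation:
  n1('e'): parent n0 fail=0; on 'e' 0 → fail=0;  out ∅∪∅=∅
  n5('d'): parent n0 fail=0; on 'd' 0 → fail=0;  out {1}∪∅={1}
  n6('a'): parent n0 fail=0; on 'a' 0 → fail=0;  out ∅∪∅=∅
  n19('c'): parent n0 fail=0; on 'c' 0 → fail=0;  out ∅∪∅=∅
  n2('ec'): parent n1 fail=0; on 'c' 0 → fail=19;  out ∅∪∅=∅
  n7('aa'): parent n6 fail=0; on 'a' 0 → fail=6;  out ∅∪∅=∅
  n11('ee'): parent n1 fail=0; on 'e' 0 → fail=1;  out {3}∪∅={3}
  n12('da'): parent n5 fail=0; on 'a' 0 → fail=6;  out ∅∪∅=∅
  n16('dd'): parent n5 fail=0; on 'd' 0 → fail=5;  out ∅∪{1}={1}
  n20('ca'): parent n19 fail=0; on 'a' 0 → fail=6;  out {6}∪∅={6}
  n3('eca'): parent n2 fail=19; on 'a' 19 → fail=20;  out ∅∪{6}={6}
  n8('aae'): parent n7 fail=6; on 'e' 6→0 → fail=1;  out ∅∪∅=∅
  n13('daa'): parent n12 fail=6; on 'a' 6 → fail=7;  out ∅∪∅=∅
  n17('dde'): parent n16 fail=5; on 'e' 5→0 → fail=1;  out ∅∪∅=∅
  n21('aac'): parent n7 fail=6; on 'c' 6→0 → fail=19;  out ∅∪∅=∅
  n4('ecab'): parent n3 fail=20; on 'b' 20→6→0 → fail=0;  out {0}∪∅={0}
  n9('aaec'): parent n8 fail=1; on 'c' 1 → fail=2;  out ∅∪∅=∅
  n14('daac'): parent n13 fail=7; on 'c' 7 → fail=21;  out ∅∪∅=∅
  n18('ddec'): parent n17 fail=1; on 'c' 1 → fail=2;  out {5}∪∅={5}
  n22('aace'): parent n21 fail=19; on 'e' 19→0 → fail=1;  out {7}∪∅={7}
  n10('aaecd'): parent n9 fail=2; on 'd' 2→19→0 → fail=5;  out {2}∪{1}={1,2}
  n15('daace'): parent n14 fail=21; on 'e' 21 → fail=22;  out {4}∪{7}={4,7}

Text stream:
[0] read 'a'  n0⇒n6
[1] read 'a'  n6⇒n7
[2] read 'e'  n7⇒n8
[3] read 'c'  n8⇒n9
[4] read 'd'  n9⇒n10  ** P1@[4:4],P2@[0:4]
[5] read 'e'  n10⇒n1 (via fail)
[6] read 'd'  n1⇒n5 (via fail)  ** P1@[6:6]
[7] read 'd'  n5⇒n16  ** P1@[7:7]
[8] read 'e'  n16⇒n17
[9] read 'c'  n17⇒n18  ** P5@[6:9]
[10] read 'd'  n18⇒n5 (via fail)  ** P1@[10:10]
[11] read 'd'  n5⇒n16  ** P1@[11:11]
[12] read 'e'  n16⇒n17
[13] read 'c'  n17⇒n18  ** P5@[10:13]
[14] read 'a'  n18⇒n3 (via fail)  ** P6@[13:14]
[15] read 'a'  n3⇒n7 (via fail)
[16] read 'e'  n7⇒n8
[17] read 'c'  n8⇒n9
[18] read 'd'  n9⇒n10  ** P1@[18:18],P2@[14:18]
[19] read 'e'  n10⇒n1 (via fail)
[20] read 'e'  n1⇒n11  ** P3@[19:20]
[21] read 'e'  n11⇒n11 (via fail)  ** P3@[20:21]
[22] read 'e'  n11⇒n11 (via fail)  ** P3@[21:22]
[23] read 'e'  n11⇒n11 (via fail)  ** P3@[22:23]
[24] read 'd'  n11⇒n5 (via fail)  ** P1@[24:24]
[25] read 'd'  n5⇒n16  ** P1@[25:25]
[26] read 'd'  n16⇒n16 (via fail)  ** P1@[26:26]
[27] read 'd'  n16⇒n16 (via fail)  ** P1@[27:27]
[28] read 'e'  n16⇒n17
[29] read 'c'  n17⇒n18  ** P5@[26:29]

Result: [[4,1],[4,2],[6,1],[7,1],[9,5],[10,1],[11,1],[13,5],[14,6],[18,1],[18,2],[20,3],[21,3],[22,3],[23,3],[24,1],[25,1],[26,1],[27,1],[29,5]]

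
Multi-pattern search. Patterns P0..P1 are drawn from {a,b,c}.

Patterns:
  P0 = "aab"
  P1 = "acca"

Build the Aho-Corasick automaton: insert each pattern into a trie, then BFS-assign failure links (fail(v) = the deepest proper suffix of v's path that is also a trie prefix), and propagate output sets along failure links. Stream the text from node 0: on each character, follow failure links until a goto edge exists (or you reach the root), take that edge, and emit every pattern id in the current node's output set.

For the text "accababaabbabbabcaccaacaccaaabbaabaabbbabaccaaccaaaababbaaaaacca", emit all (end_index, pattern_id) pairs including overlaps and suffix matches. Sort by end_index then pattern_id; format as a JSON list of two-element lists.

Build automaton:
Trie nodes:
  0='ε' goto a→1
  1='a' goto a→2 c→4
  2='aa' goto b→3
  3='aab' goto ·  [P0 ends]
  4='ac' goto c→5
  5='acc' goto a→6
  6='acca' goto ·  [P1 ends]

BFS fail/out derivation:
  n1('a'): parent n0 fail=0; on 'a' 0 → fail=0;  out ∅∪∅=∅
  n2('aa'): parent n1 fail=0; on 'a' 0 → fail=1;  out ∅∪∅=∅
  n4('ac'): parent n1 fail=0; on 'c' 0 → fail=0;  out ∅∪∅=∅
  n3('aab'): parent n2 fail=1; on 'b' 1→0 → fail=0;  out {0}∪∅={0}
  n5('acc'): parent n4 fail=0; on 'c' 0 → fail=0;  out ∅∪∅=∅
  n6('acca'): parent n5 fail=0; on 'a' 0 → fail=1;  out {1}∪∅={1}

Text stream:
i=0 'a': node 0→1
i=1 'c': node 1→4
i=2 'c': node 4→5
i=3 'a': node 5→6  ** P1@[0:3]
i=4 'b': node 6→0 (fail-walked)
i=5 'a': node 0→1
i=6 'b': node 1→0 (fail-walked)
i=7 'a': node 0→1
i=8 'a': node 1→2
i=9 'b': node 2→3  ** P0@[7:9]
i=10 'b': node 3→0 (fail-walked)
i=11 'a': node 0→1
i=12 'b': node 1→0 (fail-walked)
i=13 'b': node 0→0
i=14 'a': node 0→1
i=15 'b': node 1→0 (fail-walked)
i=16 'c': node 0→0
i=17 'a': node 0→1
i=18 'c': node 1→4
i=19 'c': node 4→5
i=20 'a': node 5→6  ** P1@[17:20]
i=21 'a': node 6→2 (fail-walked)
i=22 'c': node 2→4 (fail-walked)
i=23 'a': node 4→1 (fail-walked)
i=24 'c': node 1→4
i=25 'c': node 4→5
i=26 'a': node 5→6  ** P1@[23:26]
i=27 'a': node 6→2 (fail-walked)
i=28 'a': node 2→2 (fail-walked)
i=29 'b': node 2→3  ** P0@[27:29]
i=30 'b': node 3→0 (fail-walked)
i=31 'a': node 0→1
i=32 'a': node 1→2
i=33 'b': node 2→3  ** P0@[31:33]
i=34 'a': node 3→1 (fail-walked)
i=35 'a': node 1→2
i=36 'b': node 2→3  ** P0@[34:36]
i=37 'b': node 3→0 (fail-walked)
i=38 'b': node 0→0
i=39 'a': node 0→1
i=40 'b': node 1→0 (fail-walked)
i=41 'a': node 0→1
i=42 'c': node 1→4
i=43 'c': node 4→5
i=44 'a': node 5→6  ** P1@[41:44]
i=45 'a': node 6→2 (fail-walked)
i=46 'c': node 2→4 (fail-walked)
i=47 'c': node 4→5
i=48 'a': node 5→6  ** P1@[45:48]
i=49 'a': node 6→2 (fail-walked)
i=50 'a': node 2→2 (fail-walked)
i=51 'a': node 2→2 (fail-walked)
i=52 'b': node 2→3  ** P0@[50:52]
i=53 'a': node 3→1 (fail-walked)
i=54 'b': node 1→0 (fail-walked)
i=55 'b': node 0→0
i=56 'a': node 0→1
i=57 'a': node 1→2
i=58 'a': node 2→2 (fail-walked)
i=59 'a': node 2→2 (fail-walked)
i=60 'a': node 2→2 (fail-walked)
i=61 'c': node 2→4 (fail-walked)
i=62 'c': node 4→5
i=63 'a': node 5→6  ** P1@[60:63]

All matches (sorted): [[3,1],[9,0],[20,1],[26,1],[29,0],[33,0],[36,0],[44,1],[48,1],[52,0],[63,1]]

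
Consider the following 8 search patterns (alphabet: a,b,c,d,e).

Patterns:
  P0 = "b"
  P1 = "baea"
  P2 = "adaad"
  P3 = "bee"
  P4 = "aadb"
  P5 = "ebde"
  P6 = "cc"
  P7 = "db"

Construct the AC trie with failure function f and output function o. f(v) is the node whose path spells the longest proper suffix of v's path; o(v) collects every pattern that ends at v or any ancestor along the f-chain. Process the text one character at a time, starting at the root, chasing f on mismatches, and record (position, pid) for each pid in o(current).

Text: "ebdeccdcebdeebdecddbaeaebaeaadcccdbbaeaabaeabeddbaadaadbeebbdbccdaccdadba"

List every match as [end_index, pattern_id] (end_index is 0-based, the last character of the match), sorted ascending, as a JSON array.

Construct AC machine:
Trie nodes:
  n0 'ε': a→5 b→1 c→19 d→21 e→15
  n1 'b': a→2 e→10  ←P0
  n2 'ba': e→3
  n3 'bae': a→4
  n4 'baea': ·  ←P1
  n5 'a': a→12 d→6
  n6 'ad': a→7
  n7 'ada': a→8
  n8 'adaa': d→9
  n9 'adaad': ·  ←P2
  n10 'be': e→11
  n11 'bee': ·  ←P3
  n12 'aa': d→13
  n13 'aad': b→14
  n14 'aadb': ·  ←P4
  n15 'e': b→16
  n16 'eb': d→17
  n17 'ebd': e→18
  n18 'ebde': ·  ←P5
  n19 'c': c→20
  n20 'cc': ·  ←P6
  n21 'd': b→22
  n22 'db': ·  ←P7

BFS fail/out derivation:
  n1('b'): parent n0 fail=0; on 'b' 0 → fail=0;  out {0}∪∅={0}
  n5('a'): parent n0 fail=0; on 'a' 0 → fail=0;  out ∅∪∅=∅
  n15('e'): parent n0 fail=0; on 'e' 0 → fail=0;  out ∅∪∅=∅
  n19('c'): parent n0 fail=0; on 'c' 0 → fail=0;  out ∅∪∅=∅
  n21('d'): parent n0 fail=0; on 'd' 0 → fail=0;  out ∅∪∅=∅
  n2('ba'): parent n1 fail=0; on 'a' 0 → fail=5;  out ∅∪∅=∅
  n6('ad'): parent n5 fail=0; on 'd' 0 → fail=21;  out ∅∪∅=∅
  n10('be'): parent n1 fail=0; on 'e' 0 → fail=15;  out ∅∪∅=∅
  n12('aa'): parent n5 fail=0; on 'a' 0 → fail=5;  out ∅∪∅=∅
  n16('eb'): parent n15 fail=0; on 'b' 0 → fail=1;  out ∅∪{0}={0}
  n20('cc'): parent n19 fail=0; on 'c' 0 → fail=19;  out {6}∪∅={6}
  n22('db'): parent n21 fail=0; on 'b' 0 → fail=1;  out {7}∪{0}={0,7}
  n3('bae'): parent n2 fail=5; on 'e' 5→0 → fail=15;  out ∅∪∅=∅
  n7('ada'): parent n6 fail=21; on 'a' 21→0 → fail=5;  out ∅∪∅=∅
  n11('bee'): parent n10 fail=15; on 'e' 15→0 → fail=15;  out {3}∪∅={3}
  n13('aad'): parent n12 fail=5; on 'd' 5 → fail=6;  out ∅∪∅=∅
  n17('ebd'): parent n16 fail=1; on 'd' 1→0 → fail=21;  out ∅∪∅=∅
  n4('baea'): parent n3 fail=15; on 'a' 15→0 → fail=5;  out {1}∪∅={1}
  n8('adaa'): parent n7 fail=5; on 'a' 5 → fail=12;  out ∅∪∅=∅
  n14('aadb'): parent n13 fail=6; on 'b' 6→21 → fail=22;  out {4}∪{0,7}={0,4,7}
  n18('ebde'): parent n17 fail=21; on 'e' 21→0 → fail=15;  out {5}∪∅={5}
  n9('adaad'): parent n8 fail=12; on 'd' 12 → fail=13;  out {2}∪∅={2}

Text stream:
[0] read 'e'  n0⇒n15
[1] read 'b'  n15⇒n16  → match P0@[1:1]
[2] read 'd'  n16⇒n17
[3] read 'e'  n17⇒n18  → match P5@[0:3]
[4] read 'c'  n18⇒n19 (fail-walked)
[5] read 'c'  n19⇒n20  → match P6@[4:5]
[6] read 'd'  n20⇒n21 (fail-walked)
[7] read 'c'  n21⇒n19 (fail-walked)
[8] read 'e'  n19⇒n15 (fail-walked)
[9] read 'b'  n15⇒n16  → match P0@[9:9]
[10] read 'd'  n16⇒n17
[11] read 'e'  n17⇒n18  → match P5@[8:11]
[12] read 'e'  n18⇒n15 (fail-walked)
[13] read 'b'  n15⇒n16  → match P0@[13:13]
[14] read 'd'  n16⇒n17
[15] read 'e'  n17⇒n18  → match P5@[12:15]
[16] read 'c'  n18⇒n19 (fail-walked)
[17] read 'd'  n19⇒n21 (fail-walked)
[18] read 'd'  n21⇒n21 (fail-walked)
[19] read 'b'  n21⇒n22  → match P0@[19:19],P7@[18:19]
[20] read 'a'  n22⇒n2 (fail-walked)
[21] read 'e'  n2⇒n3
[22] read 'a'  n3⇒n4  → match P1@[19:22]
[23] read 'e'  n4⇒n15 (fail-walked)
[24] read 'b'  n15⇒n16  → match P0@[24:24]
[25] read 'a'  n16⇒n2 (fail-walked)
[26] read 'e'  n2⇒n3
[27] read 'a'  n3⇒n4  → match P1@[24:27]
[28] read 'a'  n4⇒n12 (fail-walked)
[29] read 'd'  n12⇒n13
[30] read 'c'  n13⇒n19 (fail-walked)
[31] read 'c'  n19⇒n20  → match P6@[30:31]
[32] read 'c'  n20⇒n20 (fail-walked)  → match P6@[31:32]
[33] read 'd'  n20⇒n21 (fail-walked)
[34] read 'b'  n21⇒n22  → match P0@[34:34],P7@[33:34]
[35] read 'b'  n22⇒n1 (fail-walked)  → match P0@[35:35]
[36] read 'a'  n1⇒n2
[37] read 'e'  n2⇒n3
[38] read 'a'  n3⇒n4  → match P1@[35:38]
[39] read 'a'  n4⇒n12 (fail-walked)
[40] read 'b'  n12⇒n1 (fail-walked)  → match P0@[40:40]
[41] read 'a'  n1⇒n2
[42] read 'e'  n2⇒n3
[43] read 'a'  n3⇒n4  → match P1@[40:43]
[44] read 'b'  n4⇒n1 (fail-walked)  → match P0@[44:44]
[45] read 'e'  n1⇒n10
[46] read 'd'  n10⇒n21 (fail-walked)
[47] read 'd'  n21⇒n21 (fail-walked)
[48] read 'b'  n21⇒n22  → match P0@[48:48],P7@[47:48]
[49] read 'a'  n22⇒n2 (fail-walked)
[50] read 'a'  n2⇒n12 (fail-walked)
[51] read 'd'  n12⇒n13
[52] read 'a'  n13⇒n7 (fail-walked)
[53] read 'a'  n7⇒n8
[54] read 'd'  n8⇒n9  → match P2@[50:54]
[55] read 'b'  n9⇒n14 (fail-walked)  → match P0@[55:55],P4@[52:55],P7@[54:55]
[56] read 'e'  n14⇒n10 (fail-walked)
[57] read 'e'  n10⇒n11  → match P3@[55:57]
[58] read 'b'  n11⇒n16 (fail-walked)  → match P0@[58:58]
[59] read 'b'  n16⇒n1 (fail-walked)  → match P0@[59:59]
[60] read 'd'  n1⇒n21 (fail-walked)
[61] read 'b'  n21⇒n22  → match P0@[61:61],P7@[60:61]
[62] read 'c'  n22⇒n19 (fail-walked)
[63] read 'c'  n19⇒n20  → match P6@[62:63]
[64] read 'd'  n20⇒n21 (fail-walked)
[65] read 'a'  n21⇒n5 (fail-walked)
[66] read 'c'  n5⇒n19 (fail-walked)
[67] read 'c'  n19⇒n20  → match P6@[66:67]
[68] read 'd'  n20⇒n21 (fail-walked)
[69] read 'a'  n21⇒n5 (fail-walked)
[70] read 'd'  n5⇒n6
[71] read 'b'  n6⇒n22 (fail-walked)  → match P0@[71:71],P7@[70:71]
[72] read 'a'  n22⇒n2 (fail-walked)

Matches: [[1,0],[3,5],[5,6],[9,0],[11,5],[13,0],[15,5],[19,0],[19,7],[22,1],[24,0],[27,1],[31,6],[32,6],[34,0],[34,7],[35,0],[38,1],[40,0],[43,1],[44,0],[48,0],[48,7],[54,2],[55,0],[55,4],[55,7],[57,3],[58,0],[59,0],[61,0],[61,7],[63,6],[67,6],[71,0],[71,7]]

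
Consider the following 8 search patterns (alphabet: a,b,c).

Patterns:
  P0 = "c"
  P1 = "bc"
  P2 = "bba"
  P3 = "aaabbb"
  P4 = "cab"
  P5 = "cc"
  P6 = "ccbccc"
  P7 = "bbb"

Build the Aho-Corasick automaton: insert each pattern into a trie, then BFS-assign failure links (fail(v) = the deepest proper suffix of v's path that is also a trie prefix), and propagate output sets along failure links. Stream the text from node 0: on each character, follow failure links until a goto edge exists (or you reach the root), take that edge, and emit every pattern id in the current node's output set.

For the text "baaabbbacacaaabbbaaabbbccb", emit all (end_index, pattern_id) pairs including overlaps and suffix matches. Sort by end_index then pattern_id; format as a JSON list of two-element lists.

Construct AC machine:
Trie (insert patterns):
  0='ε' goto a→6 b→2 c→1
  1='c' goto a→12 c→14  ←P0
  2='b' goto b→4 c→3
  3='bc' goto ·  ←P1
  4='bb' goto a→5 b→19
  5='bba' goto ·  ←P2
  6='a' goto a→7
  7='aa' goto a→8
  8='aaa' goto b→9
  9='aaab' goto b→10
  10='aaabb' goto b→11
  11='aaabbb' goto ·  ←P3
  12='ca' goto b→13
  13='cab' goto ·  ←P4
  14='cc' goto b→15  ←P5
  15='ccb' goto c→16
  16='ccbc' goto c→17
  17='ccbcc' goto c→18
  18='ccbccc' goto ·  ←P6
  19='bbb' goto ·  ←P7

BFS fail/out derivation:
  fail(1) 'c': from fail(0)=0 chase 'c': 0 ⇒ 0;  out={0}∪out(0)={0}
  fail(2) 'b': from fail(0)=0 chase 'b': 0 ⇒ 0;  out=∅∪out(0)=∅
  fail(6) 'a': from fail(0)=0 chase 'a': 0 ⇒ 0;  out=∅∪out(0)=∅
  fail(3) 'bc': from fail(2)=0 chase 'c': 0 ⇒ 1;  out={1}∪out(1)={0,1}
  fail(4) 'bb': from fail(2)=0 chase 'b': 0 ⇒ 2;  out=∅∪out(2)=∅
  fail(7) 'aa': from fail(6)=0 chase 'a': 0 ⇒ 6;  out=∅∪out(6)=∅
  fail(12) 'ca': from fail(1)=0 chase 'a': 0 ⇒ 6;  out=∅∪out(6)=∅
  fail(14) 'cc': from fail(1)=0 chase 'c': 0 ⇒ 1;  out={5}∪out(1)={0,5}
  fail(5) 'bba': from fail(4)=2 chase 'a': 2→0 ⇒ 6;  out={2}∪out(6)={2}
  fail(8) 'aaa': from fail(7)=6 chase 'a': 6 ⇒ 7;  out=∅∪out(7)=∅
  fail(13) 'cab': from fail(12)=6 chase 'b': 6→0 ⇒ 2;  out={4}∪out(2)={4}
  fail(15) 'ccb': from fail(14)=1 chase 'b': 1→0 ⇒ 2;  out=∅∪out(2)=∅
  fail(19) 'bbb': from fail(4)=2 chase 'b': 2 ⇒ 4;  out={7}∪out(4)={7}
  fail(9) 'aaab': from fail(8)=7 chase 'b': 7→6→0 ⇒ 2;  out=∅∪out(2)=∅
  fail(16) 'ccbc': from fail(15)=2 chase 'c': 2 ⇒ 3;  out=∅∪out(3)={0,1}
  fail(10) 'aaabb': from fail(9)=2 chase 'b': 2 ⇒ 4;  out=∅∪out(4)=∅
  fail(17) 'ccbcc': from fail(16)=3 chase 'c': 3→1 ⇒ 14;  out=∅∪out(14)={0,5}
  fail(11) 'aaabbb': from fail(10)=4 chase 'b': 4 ⇒ 19;  out={3}∪out(19)={3,7}
  fail(18) 'ccbccc': from fail(17)=14 chase 'c': 14→1 ⇒ 14;  out={6}∪out(14)={0,5,6}

Run:
[0] read 'b'  n0⇒n2
[1] read 'a'  n2⇒n6 (fail-walked)
[2] read 'a'  n6⇒n7
[3] read 'a'  n7⇒n8
[4] read 'b'  n8⇒n9
[5] read 'b'  n9⇒n10
[6] read 'b'  n10⇒n11  ** P3@[1:6],P7@[4:6]
[7] read 'a'  n11⇒n5 (fail-walked)  ** P2@[5:7]
[8] read 'c'  n5⇒n1 (fail-walked)  ** P0@[8:8]
[9] read 'a'  n1⇒n12
[10] read 'c'  n12⇒n1 (fail-walked)  ** P0@[10:10]
[11] read 'a'  n1⇒n12
[12] read 'a'  n12⇒n7 (fail-walked)
[13] read 'a'  n7⇒n8
[14] read 'b'  n8⇒n9
[15] read 'b'  n9⇒n10
[16] read 'b'  n10⇒n11  ** P3@[11:16],P7@[14:16]
[17] read 'a'  n11⇒n5 (fail-walked)  ** P2@[15:17]
[18] read 'a'  n5⇒n7 (fail-walked)
[19] read 'a'  n7⇒n8
[20] read 'b'  n8⇒n9
[21] read 'b'  n9⇒n10
[22] read 'b'  n10⇒n11  ** P3@[17:22],P7@[20:22]
[23] read 'c'  n11⇒n3 (fail-walked)  ** P0@[23:23],P1@[22:23]
[24] read 'c'  n3⇒n14 (fail-walked)  ** P0@[24:24],P5@[23:24]
[25] read 'b'  n14⇒n15

Result: [[6,3],[6,7],[7,2],[8,0],[10,0],[16,3],[16,7],[17,2],[22,3],[22,7],[23,0],[23,1],[24,0],[24,5]]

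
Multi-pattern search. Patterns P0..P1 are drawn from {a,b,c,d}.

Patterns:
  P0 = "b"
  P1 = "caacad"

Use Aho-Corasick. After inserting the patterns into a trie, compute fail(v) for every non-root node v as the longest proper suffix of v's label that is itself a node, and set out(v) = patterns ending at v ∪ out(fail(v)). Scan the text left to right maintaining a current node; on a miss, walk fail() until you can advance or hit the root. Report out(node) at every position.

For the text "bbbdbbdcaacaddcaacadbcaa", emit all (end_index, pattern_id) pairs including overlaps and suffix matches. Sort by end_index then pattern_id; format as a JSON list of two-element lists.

Build automaton:
Trie nodes:
  n0 'ε': b→1 c→2
  n1 'b': ·  [P0 ends]
  n2 'c': a→3
  n3 'ca': a→4
  n4 'caa': c→5
  n5 'caac': a→6
  n6 'caaca': d→7
  n7 'caacad': ·  [P1 ends]

Failure links (BFS by depth):
  n1('b'): parent n0 fail=0; on 'b' 0 → fail=0;  out {0}∪∅={0}
  n2('c'): parent n0 fail=0; on 'c' 0 → fail=0;  out ∅∪∅=∅
  n3('ca'): parent n2 fail=0; on 'a' 0 → fail=0;  out ∅∪∅=∅
  n4('caa'): parent n3 fail=0; on 'a' 0 → fail=0;  out ∅∪∅=∅
  n5('caac'): parent n4 fail=0; on 'c' 0 → fail=2;  out ∅∪∅=∅
  n6('caaca'): parent n5 fail=2; on 'a' 2 → fail=3;  out ∅∪∅=∅
  n7('caacad'): parent n6 fail=3; on 'd' 3→0 → fail=0;  out {1}∪∅={1}

Scan:
i=0 'b': node 0→1  ** P0@[0:0]
i=1 'b': node 1→1 (fail-walked)  ** P0@[1:1]
i=2 'b': node 1→1 (fail-walked)  ** P0@[2:2]
i=3 'd': node 1→0 (fail-walked)
i=4 'b': node 0→1  ** P0@[4:4]
i=5 'b': node 1→1 (fail-walked)  ** P0@[5:5]
i=6 'd': node 1→0 (fail-walked)
i=7 'c': node 0→2
i=8 'a': node 2→3
i=9 'a': node 3→4
i=10 'c': node 4→5
i=11 'a': node 5→6
i=12 'd': node 6→7  ** P1@[7:12]
i=13 'd': node 7→0 (fail-walked)
i=14 'c': node 0→2
i=15 'a': node 2→3
i=16 'a': node 3→4
i=17 'c': node 4→5
i=18 'a': node 5→6
i=19 'd': node 6→7  ** P1@[14:19]
i=20 'b': node 7→1 (fail-walked)  ** P0@[20:20]
i=21 'c': node 1→2 (fail-walked)
i=22 'a': node 2→3
i=23 'a': node 3→4

All matches (sorted): [[0,0],[1,0],[2,0],[4,0],[5,0],[12,1],[19,1],[20,0]]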